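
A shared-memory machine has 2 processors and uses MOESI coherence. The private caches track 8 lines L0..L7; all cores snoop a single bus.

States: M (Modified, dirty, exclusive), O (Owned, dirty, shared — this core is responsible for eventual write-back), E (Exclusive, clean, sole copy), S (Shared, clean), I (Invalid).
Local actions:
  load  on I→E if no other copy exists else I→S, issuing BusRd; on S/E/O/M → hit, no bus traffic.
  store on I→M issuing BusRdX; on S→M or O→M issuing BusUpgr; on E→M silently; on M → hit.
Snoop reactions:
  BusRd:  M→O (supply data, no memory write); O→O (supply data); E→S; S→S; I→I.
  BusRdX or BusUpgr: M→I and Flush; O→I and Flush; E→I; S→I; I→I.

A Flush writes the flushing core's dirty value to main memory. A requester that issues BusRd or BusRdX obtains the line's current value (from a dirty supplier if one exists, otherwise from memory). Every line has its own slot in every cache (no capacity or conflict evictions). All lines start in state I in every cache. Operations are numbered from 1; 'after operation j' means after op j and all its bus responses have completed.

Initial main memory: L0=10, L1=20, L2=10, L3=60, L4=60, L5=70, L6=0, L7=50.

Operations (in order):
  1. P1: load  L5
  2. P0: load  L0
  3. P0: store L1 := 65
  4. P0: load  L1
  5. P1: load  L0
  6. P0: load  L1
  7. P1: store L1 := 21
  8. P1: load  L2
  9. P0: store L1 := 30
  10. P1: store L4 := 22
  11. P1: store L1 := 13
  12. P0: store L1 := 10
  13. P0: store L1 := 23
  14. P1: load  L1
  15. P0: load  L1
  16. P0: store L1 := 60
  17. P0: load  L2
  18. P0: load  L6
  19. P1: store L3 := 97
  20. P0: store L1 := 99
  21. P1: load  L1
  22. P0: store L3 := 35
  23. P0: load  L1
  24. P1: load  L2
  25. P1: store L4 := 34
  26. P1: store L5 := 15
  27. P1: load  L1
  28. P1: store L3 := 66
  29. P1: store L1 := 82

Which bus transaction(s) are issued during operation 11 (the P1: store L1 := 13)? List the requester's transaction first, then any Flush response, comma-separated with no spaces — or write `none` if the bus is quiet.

1. P1: load  L5  bus=[BusRd]  L5: P0=I P1=E  mem[L5]=70
2. P0: load  L0  bus=[BusRd]  L0: P0=E P1=I  mem[L0]=10
3. P0: store L1 := 65  bus=[BusRdX]  L1: P0=M P1=I  mem[L1]=20
4. P0: load  L1  bus=[-]  L1: P0=M P1=I  mem[L1]=20
5. P1: load  L0  bus=[BusRd]  L0: P0=S P1=S  mem[L0]=10
6. P0: load  L1  bus=[-]  L1: P0=M P1=I  mem[L1]=20
7. P1: store L1 := 21  bus=[BusRdX,Flush]  L1: P0=I P1=M  mem[L1]=65
8. P1: load  L2  bus=[BusRd]  L2: P0=I P1=E  mem[L2]=10
9. P0: store L1 := 30  bus=[BusRdX,Flush]  L1: P0=M P1=I  mem[L1]=21
10. P1: store L4 := 22  bus=[BusRdX]  L4: P0=I P1=M  mem[L4]=60
11. P1: store L1 := 13  bus=[BusRdX,Flush]  L1: P0=I P1=M  mem[L1]=30
12. P0: store L1 := 10  bus=[BusRdX,Flush]  L1: P0=M P1=I  mem[L1]=13
13. P0: store L1 := 23  bus=[-]  L1: P0=M P1=I  mem[L1]=13
14. P1: load  L1  bus=[BusRd]  L1: P0=O P1=S  mem[L1]=13
15. P0: load  L1  bus=[-]  L1: P0=O P1=S  mem[L1]=13
16. P0: store L1 := 60  bus=[BusUpgr]  L1: P0=M P1=I  mem[L1]=13
17. P0: load  L2  bus=[BusRd]  L2: P0=S P1=S  mem[L2]=10
18. P0: load  L6  bus=[BusRd]  L6: P0=E P1=I  mem[L6]=0
19. P1: store L3 := 97  bus=[BusRdX]  L3: P0=I P1=M  mem[L3]=60
20. P0: store L1 := 99  bus=[-]  L1: P0=M P1=I  mem[L1]=13
21. P1: load  L1  bus=[BusRd]  L1: P0=O P1=S  mem[L1]=13
22. P0: store L3 := 35  bus=[BusRdX,Flush]  L3: P0=M P1=I  mem[L3]=97
23. P0: load  L1  bus=[-]  L1: P0=O P1=S  mem[L1]=13
24. P1: load  L2  bus=[-]  L2: P0=S P1=S  mem[L2]=10
25. P1: store L4 := 34  bus=[-]  L4: P0=I P1=M  mem[L4]=60
26. P1: store L5 := 15  bus=[-]  L5: P0=I P1=M  mem[L5]=70
27. P1: load  L1  bus=[-]  L1: P0=O P1=S  mem[L1]=13
28. P1: store L3 := 66  bus=[BusRdX,Flush]  L3: P0=I P1=M  mem[L3]=35
29. P1: store L1 := 82  bus=[BusUpgr,Flush]  L1: P0=I P1=M  mem[L1]=99

bus = BusRdX,Flush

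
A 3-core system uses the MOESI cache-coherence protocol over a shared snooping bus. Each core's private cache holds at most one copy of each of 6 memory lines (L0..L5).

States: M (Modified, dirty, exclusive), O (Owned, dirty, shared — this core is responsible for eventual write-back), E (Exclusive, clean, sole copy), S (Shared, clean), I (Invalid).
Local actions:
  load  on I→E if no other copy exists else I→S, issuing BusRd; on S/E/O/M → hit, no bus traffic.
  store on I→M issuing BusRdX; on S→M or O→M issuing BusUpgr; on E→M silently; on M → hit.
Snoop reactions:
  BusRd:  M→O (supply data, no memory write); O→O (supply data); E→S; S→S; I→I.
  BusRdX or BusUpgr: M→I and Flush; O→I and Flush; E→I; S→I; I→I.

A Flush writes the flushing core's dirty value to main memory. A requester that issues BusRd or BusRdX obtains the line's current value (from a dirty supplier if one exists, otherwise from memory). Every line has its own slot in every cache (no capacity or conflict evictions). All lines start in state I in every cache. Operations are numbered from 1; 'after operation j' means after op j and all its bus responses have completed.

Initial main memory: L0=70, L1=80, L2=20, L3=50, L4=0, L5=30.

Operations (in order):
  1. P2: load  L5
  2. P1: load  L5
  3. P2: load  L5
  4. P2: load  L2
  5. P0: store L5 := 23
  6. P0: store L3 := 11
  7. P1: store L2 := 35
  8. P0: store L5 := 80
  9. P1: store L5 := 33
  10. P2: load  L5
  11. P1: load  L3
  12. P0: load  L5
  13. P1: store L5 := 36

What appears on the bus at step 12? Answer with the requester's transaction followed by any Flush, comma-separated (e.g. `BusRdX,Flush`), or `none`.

[1] P2: load  L5 | P0:I, P1:I, P2:E(30) | bus: BusRd
[2] P1: load  L5 | P0:I, P1:S(30), P2:S(30) | bus: BusRd
[3] P2: load  L5 | P0:I, P1:S(30), P2:S(30) | bus: none
[4] P2: load  L2 | P0:I, P1:I, P2:E(20) | bus: BusRd
[5] P0: store L5 := 23 | P0:M(23), P1:I, P2:I | bus: BusRdX
[6] P0: store L3 := 11 | P0:M(11), P1:I, P2:I | bus: BusRdX
[7] P1: store L2 := 35 | P0:I, P1:M(35), P2:I | bus: BusRdX
[8] P0: store L5 := 80 | P0:M(80), P1:I, P2:I | bus: none
[9] P1: store L5 := 33 | P0:I, P1:M(33), P2:I | bus: BusRdX,Flush
[10] P2: load  L5 | P0:I, P1:O(33), P2:S(33) | bus: BusRd
[11] P1: load  L3 | P0:O(11), P1:S(11), P2:I | bus: BusRd
[12] P0: load  L5 | P0:S(33), P1:O(33), P2:S(33) | bus: BusRd
[13] P1: store L5 := 36 | P0:I, P1:M(36), P2:I | bus: BusUpgr

bus = BusRd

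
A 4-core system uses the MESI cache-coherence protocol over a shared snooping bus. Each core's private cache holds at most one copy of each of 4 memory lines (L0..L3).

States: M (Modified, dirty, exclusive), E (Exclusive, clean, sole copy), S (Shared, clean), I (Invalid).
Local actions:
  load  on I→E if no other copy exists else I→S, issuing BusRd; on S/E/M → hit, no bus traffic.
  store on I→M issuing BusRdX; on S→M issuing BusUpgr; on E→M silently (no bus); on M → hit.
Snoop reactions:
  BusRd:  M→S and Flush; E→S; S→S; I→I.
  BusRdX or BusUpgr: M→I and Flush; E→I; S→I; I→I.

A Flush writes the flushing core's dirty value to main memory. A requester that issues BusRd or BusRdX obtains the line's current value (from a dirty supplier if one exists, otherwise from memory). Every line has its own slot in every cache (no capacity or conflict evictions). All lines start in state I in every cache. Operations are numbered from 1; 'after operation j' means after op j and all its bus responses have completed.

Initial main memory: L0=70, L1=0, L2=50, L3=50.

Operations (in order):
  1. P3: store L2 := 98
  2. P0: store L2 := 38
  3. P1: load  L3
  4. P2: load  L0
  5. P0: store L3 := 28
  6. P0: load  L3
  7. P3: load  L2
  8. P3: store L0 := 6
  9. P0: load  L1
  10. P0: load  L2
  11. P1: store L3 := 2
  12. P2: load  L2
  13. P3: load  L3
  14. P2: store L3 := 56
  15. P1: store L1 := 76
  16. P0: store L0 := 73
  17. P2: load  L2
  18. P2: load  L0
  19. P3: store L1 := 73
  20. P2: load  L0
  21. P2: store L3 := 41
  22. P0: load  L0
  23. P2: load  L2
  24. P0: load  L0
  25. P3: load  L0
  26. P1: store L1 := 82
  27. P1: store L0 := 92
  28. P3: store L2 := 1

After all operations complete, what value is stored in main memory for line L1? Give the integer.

  op1 P3: store L2 := 98 → I/I/I/M on L2; bus BusRdX; mem=50
  op2 P0: store L2 := 38 → M/I/I/I on L2; bus BusRdX Flush; mem=98
  op3 P1: load  L3 → I/E/I/I on L3; bus BusRd; mem=50
  op4 P2: load  L0 → I/I/E/I on L0; bus BusRd; mem=70
  op5 P0: store L3 := 28 → M/I/I/I on L3; bus BusRdX; mem=50
  op6 P0: load  L3 → M/I/I/I on L3; bus (none); mem=50
  op7 P3: load  L2 → S/I/I/S on L2; bus BusRd Flush; mem=38
  op8 P3: store L0 := 6 → I/I/I/M on L0; bus BusRdX; mem=70
  op9 P0: load  L1 → E/I/I/I on L1; bus BusRd; mem=0
  op10 P0: load  L2 → S/I/I/S on L2; bus (none); mem=38
  op11 P1: store L3 := 2 → I/M/I/I on L3; bus BusRdX Flush; mem=28
  op12 P2: load  L2 → S/I/S/S on L2; bus BusRd; mem=38
  op13 P3: load  L3 → I/S/I/S on L3; bus BusRd Flush; mem=2
  op14 P2: store L3 := 56 → I/I/M/I on L3; bus BusRdX; mem=2
  op15 P1: store L1 := 76 → I/M/I/I on L1; bus BusRdX; mem=0
  op16 P0: store L0 := 73 → M/I/I/I on L0; bus BusRdX Flush; mem=6
  op17 P2: load  L2 → S/I/S/S on L2; bus (none); mem=38
  op18 P2: load  L0 → S/I/S/I on L0; bus BusRd Flush; mem=73
  op19 P3: store L1 := 73 → I/I/I/M on L1; bus BusRdX Flush; mem=76
  op20 P2: load  L0 → S/I/S/I on L0; bus (none); mem=73
  op21 P2: store L3 := 41 → I/I/M/I on L3; bus (none); mem=2
  op22 P0: load  L0 → S/I/S/I on L0; bus (none); mem=73
  op23 P2: load  L2 → S/I/S/S on L2; bus (none); mem=38
  op24 P0: load  L0 → S/I/S/I on L0; bus (none); mem=73
  op25 P3: load  L0 → S/I/S/S on L0; bus BusRd; mem=73
  op26 P1: store L1 := 82 → I/M/I/I on L1; bus BusRdX Flush; mem=73
  op27 P1: store L0 := 92 → I/M/I/I on L0; bus BusRdX; mem=73
  op28 P3: store L2 := 1 → I/I/I/M on L2; bus BusUpgr; mem=38

memory[L1] = 73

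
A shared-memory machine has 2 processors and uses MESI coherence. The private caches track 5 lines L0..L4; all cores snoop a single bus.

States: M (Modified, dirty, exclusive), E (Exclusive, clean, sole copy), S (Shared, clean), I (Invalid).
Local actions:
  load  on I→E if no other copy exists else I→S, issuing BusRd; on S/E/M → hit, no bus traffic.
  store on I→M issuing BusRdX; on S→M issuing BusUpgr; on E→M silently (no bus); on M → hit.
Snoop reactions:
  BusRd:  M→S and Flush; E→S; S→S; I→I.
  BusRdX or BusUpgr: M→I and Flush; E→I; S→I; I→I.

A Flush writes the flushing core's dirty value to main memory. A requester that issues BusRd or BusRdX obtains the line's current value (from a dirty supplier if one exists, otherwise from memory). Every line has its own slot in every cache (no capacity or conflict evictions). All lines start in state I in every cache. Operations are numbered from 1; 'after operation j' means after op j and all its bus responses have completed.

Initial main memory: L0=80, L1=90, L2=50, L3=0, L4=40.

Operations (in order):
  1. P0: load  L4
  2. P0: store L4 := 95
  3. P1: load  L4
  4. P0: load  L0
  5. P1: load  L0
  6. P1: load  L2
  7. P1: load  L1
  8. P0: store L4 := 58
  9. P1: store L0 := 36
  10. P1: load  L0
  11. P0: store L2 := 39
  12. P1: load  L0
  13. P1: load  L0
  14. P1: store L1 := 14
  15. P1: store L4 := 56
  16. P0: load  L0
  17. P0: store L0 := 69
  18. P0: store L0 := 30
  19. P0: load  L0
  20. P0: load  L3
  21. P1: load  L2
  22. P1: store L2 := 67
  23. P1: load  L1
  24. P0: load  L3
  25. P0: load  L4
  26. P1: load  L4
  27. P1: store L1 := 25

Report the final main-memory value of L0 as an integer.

1. P0: load  L4  bus=[BusRd]  L4: P0=E P1=I  mem[L4]=40
2. P0: store L4 := 95  bus=[-]  L4: P0=M P1=I  mem[L4]=40
3. P1: load  L4  bus=[BusRd,Flush]  L4: P0=S P1=S  mem[L4]=95
4. P0: load  L0  bus=[BusRd]  L0: P0=E P1=I  mem[L0]=80
5. P1: load  L0  bus=[BusRd]  L0: P0=S P1=S  mem[L0]=80
6. P1: load  L2  bus=[BusRd]  L2: P0=I P1=E  mem[L2]=50
7. P1: load  L1  bus=[BusRd]  L1: P0=I P1=E  mem[L1]=90
8. P0: store L4 := 58  bus=[BusUpgr]  L4: P0=M P1=I  mem[L4]=95
9. P1: store L0 := 36  bus=[BusUpgr]  L0: P0=I P1=M  mem[L0]=80
10. P1: load  L0  bus=[-]  L0: P0=I P1=M  mem[L0]=80
11. P0: store L2 := 39  bus=[BusRdX]  L2: P0=M P1=I  mem[L2]=50
12. P1: load  L0  bus=[-]  L0: P0=I P1=M  mem[L0]=80
13. P1: load  L0  bus=[-]  L0: P0=I P1=M  mem[L0]=80
14. P1: store L1 := 14  bus=[-]  L1: P0=I P1=M  mem[L1]=90
15. P1: store L4 := 56  bus=[BusRdX,Flush]  L4: P0=I P1=M  mem[L4]=58
16. P0: load  L0  bus=[BusRd,Flush]  L0: P0=S P1=S  mem[L0]=36
17. P0: store L0 := 69  bus=[BusUpgr]  L0: P0=M P1=I  mem[L0]=36
18. P0: store L0 := 30  bus=[-]  L0: P0=M P1=I  mem[L0]=36
19. P0: load  L0  bus=[-]  L0: P0=M P1=I  mem[L0]=36
20. P0: load  L3  bus=[BusRd]  L3: P0=E P1=I  mem[L3]=0
21. P1: load  L2  bus=[BusRd,Flush]  L2: P0=S P1=S  mem[L2]=39
22. P1: store L2 := 67  bus=[BusUpgr]  L2: P0=I P1=M  mem[L2]=39
23. P1: load  L1  bus=[-]  L1: P0=I P1=M  mem[L1]=90
24. P0: load  L3  bus=[-]  L3: P0=E P1=I  mem[L3]=0
25. P0: load  L4  bus=[BusRd,Flush]  L4: P0=S P1=S  mem[L4]=56
26. P1: load  L4  bus=[-]  L4: P0=S P1=S  mem[L4]=56
27. P1: store L1 := 25  bus=[-]  L1: P0=I P1=M  mem[L1]=90

memory[L0] = 36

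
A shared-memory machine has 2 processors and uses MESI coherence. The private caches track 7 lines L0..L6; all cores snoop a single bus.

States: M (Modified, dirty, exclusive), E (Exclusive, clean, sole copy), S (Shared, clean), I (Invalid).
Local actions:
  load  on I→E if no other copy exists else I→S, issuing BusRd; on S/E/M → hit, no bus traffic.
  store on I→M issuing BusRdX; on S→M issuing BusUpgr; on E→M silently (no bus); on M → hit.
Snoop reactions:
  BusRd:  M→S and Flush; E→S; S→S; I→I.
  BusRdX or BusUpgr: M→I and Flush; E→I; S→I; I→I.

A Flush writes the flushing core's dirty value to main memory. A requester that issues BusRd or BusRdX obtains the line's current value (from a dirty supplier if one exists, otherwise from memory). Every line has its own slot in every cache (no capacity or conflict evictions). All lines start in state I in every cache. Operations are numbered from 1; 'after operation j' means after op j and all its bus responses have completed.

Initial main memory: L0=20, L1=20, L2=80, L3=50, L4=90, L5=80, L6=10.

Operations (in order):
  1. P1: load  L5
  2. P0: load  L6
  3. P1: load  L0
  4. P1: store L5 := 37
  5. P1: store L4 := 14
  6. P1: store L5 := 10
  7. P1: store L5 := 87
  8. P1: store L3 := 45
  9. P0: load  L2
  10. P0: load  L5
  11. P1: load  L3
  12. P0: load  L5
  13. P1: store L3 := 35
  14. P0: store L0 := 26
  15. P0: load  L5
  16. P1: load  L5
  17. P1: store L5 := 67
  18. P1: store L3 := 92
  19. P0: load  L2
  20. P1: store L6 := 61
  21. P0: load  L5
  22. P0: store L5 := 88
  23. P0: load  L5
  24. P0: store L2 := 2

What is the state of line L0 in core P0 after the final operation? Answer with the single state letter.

1. P1: load  L5  bus=[BusRd]  L5: P0=I P1=E  mem[L5]=80
2. P0: load  L6  bus=[BusRd]  L6: P0=E P1=I  mem[L6]=10
3. P1: load  L0  bus=[BusRd]  L0: P0=I P1=E  mem[L0]=20
4. P1: store L5 := 37  bus=[-]  L5: P0=I P1=M  mem[L5]=80
5. P1: store L4 := 14  bus=[BusRdX]  L4: P0=I P1=M  mem[L4]=90
6. P1: store L5 := 10  bus=[-]  L5: P0=I P1=M  mem[L5]=80
7. P1: store L5 := 87  bus=[-]  L5: P0=I P1=M  mem[L5]=80
8. P1: store L3 := 45  bus=[BusRdX]  L3: P0=I P1=M  mem[L3]=50
9. P0: load  L2  bus=[BusRd]  L2: P0=E P1=I  mem[L2]=80
10. P0: load  L5  bus=[BusRd,Flush]  L5: P0=S P1=S  mem[L5]=87
11. P1: load  L3  bus=[-]  L3: P0=I P1=M  mem[L3]=50
12. P0: load  L5  bus=[-]  L5: P0=S P1=S  mem[L5]=87
13. P1: store L3 := 35  bus=[-]  L3: P0=I P1=M  mem[L3]=50
14. P0: store L0 := 26  bus=[BusRdX]  L0: P0=M P1=I  mem[L0]=20
15. P0: load  L5  bus=[-]  L5: P0=S P1=S  mem[L5]=87
16. P1: load  L5  bus=[-]  L5: P0=S P1=S  mem[L5]=87
17. P1: store L5 := 67  bus=[BusUpgr]  L5: P0=I P1=M  mem[L5]=87
18. P1: store L3 := 92  bus=[-]  L3: P0=I P1=M  mem[L3]=50
19. P0: load  L2  bus=[-]  L2: P0=E P1=I  mem[L2]=80
20. P1: store L6 := 61  bus=[BusRdX]  L6: P0=I P1=M  mem[L6]=10
21. P0: load  L5  bus=[BusRd,Flush]  L5: P0=S P1=S  mem[L5]=67
22. P0: store L5 := 88  bus=[BusUpgr]  L5: P0=M P1=I  mem[L5]=67
23. P0: load  L5  bus=[-]  L5: P0=M P1=I  mem[L5]=67
24. P0: store L2 := 2  bus=[-]  L2: P0=M P1=I  mem[L2]=80

state = M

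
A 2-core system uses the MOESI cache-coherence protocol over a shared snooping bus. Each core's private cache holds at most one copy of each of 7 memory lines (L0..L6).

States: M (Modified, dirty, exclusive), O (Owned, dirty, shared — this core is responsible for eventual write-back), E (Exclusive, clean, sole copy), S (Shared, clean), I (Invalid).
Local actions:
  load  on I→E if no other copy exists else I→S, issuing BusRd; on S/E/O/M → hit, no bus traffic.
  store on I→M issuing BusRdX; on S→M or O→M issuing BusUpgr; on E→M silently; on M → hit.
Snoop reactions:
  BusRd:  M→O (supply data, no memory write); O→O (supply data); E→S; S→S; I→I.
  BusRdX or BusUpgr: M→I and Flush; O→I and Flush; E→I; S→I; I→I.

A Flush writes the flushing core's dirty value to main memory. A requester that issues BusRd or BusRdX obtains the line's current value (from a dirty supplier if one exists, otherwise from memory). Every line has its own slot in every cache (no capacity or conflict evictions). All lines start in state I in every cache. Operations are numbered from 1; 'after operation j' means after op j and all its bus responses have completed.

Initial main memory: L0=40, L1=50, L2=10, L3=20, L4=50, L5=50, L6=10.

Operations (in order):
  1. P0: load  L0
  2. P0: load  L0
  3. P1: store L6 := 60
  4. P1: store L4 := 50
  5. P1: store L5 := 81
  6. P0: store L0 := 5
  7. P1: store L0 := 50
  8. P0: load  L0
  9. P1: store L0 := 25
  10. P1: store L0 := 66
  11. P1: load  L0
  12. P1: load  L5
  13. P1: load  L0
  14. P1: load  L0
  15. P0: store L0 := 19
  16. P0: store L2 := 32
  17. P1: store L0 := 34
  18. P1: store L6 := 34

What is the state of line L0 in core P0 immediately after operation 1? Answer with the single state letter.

[1] P0: load  L0 | P0:E(40), P1:I | bus: BusRd
[2] P0: load  L0 | P0:E(40), P1:I | bus: none
[3] P1: store L6 := 60 | P0:I, P1:M(60) | bus: BusRdX
[4] P1: store L4 := 50 | P0:I, P1:M(50) | bus: BusRdX
[5] P1: store L5 := 81 | P0:I, P1:M(81) | bus: BusRdX
[6] P0: store L0 := 5 | P0:M(5), P1:I | bus: none
[7] P1: store L0 := 50 | P0:I, P1:M(50) | bus: BusRdX,Flush
[8] P0: load  L0 | P0:S(50), P1:O(50) | bus: BusRd
[9] P1: store L0 := 25 | P0:I, P1:M(25) | bus: BusUpgr
[10] P1: store L0 := 66 | P0:I, P1:M(66) | bus: none
[11] P1: load  L0 | P0:I, P1:M(66) | bus: none
[12] P1: load  L5 | P0:I, P1:M(81) | bus: none
[13] P1: load  L0 | P0:I, P1:M(66) | bus: none
[14] P1: load  L0 | P0:I, P1:M(66) | bus: none
[15] P0: store L0 := 19 | P0:M(19), P1:I | bus: BusRdX,Flush
[16] P0: store L2 := 32 | P0:M(32), P1:I | bus: BusRdX
[17] P1: store L0 := 34 | P0:I, P1:M(34) | bus: BusRdX,Flush
[18] P1: store L6 := 34 | P0:I, P1:M(34) | bus: none

state = E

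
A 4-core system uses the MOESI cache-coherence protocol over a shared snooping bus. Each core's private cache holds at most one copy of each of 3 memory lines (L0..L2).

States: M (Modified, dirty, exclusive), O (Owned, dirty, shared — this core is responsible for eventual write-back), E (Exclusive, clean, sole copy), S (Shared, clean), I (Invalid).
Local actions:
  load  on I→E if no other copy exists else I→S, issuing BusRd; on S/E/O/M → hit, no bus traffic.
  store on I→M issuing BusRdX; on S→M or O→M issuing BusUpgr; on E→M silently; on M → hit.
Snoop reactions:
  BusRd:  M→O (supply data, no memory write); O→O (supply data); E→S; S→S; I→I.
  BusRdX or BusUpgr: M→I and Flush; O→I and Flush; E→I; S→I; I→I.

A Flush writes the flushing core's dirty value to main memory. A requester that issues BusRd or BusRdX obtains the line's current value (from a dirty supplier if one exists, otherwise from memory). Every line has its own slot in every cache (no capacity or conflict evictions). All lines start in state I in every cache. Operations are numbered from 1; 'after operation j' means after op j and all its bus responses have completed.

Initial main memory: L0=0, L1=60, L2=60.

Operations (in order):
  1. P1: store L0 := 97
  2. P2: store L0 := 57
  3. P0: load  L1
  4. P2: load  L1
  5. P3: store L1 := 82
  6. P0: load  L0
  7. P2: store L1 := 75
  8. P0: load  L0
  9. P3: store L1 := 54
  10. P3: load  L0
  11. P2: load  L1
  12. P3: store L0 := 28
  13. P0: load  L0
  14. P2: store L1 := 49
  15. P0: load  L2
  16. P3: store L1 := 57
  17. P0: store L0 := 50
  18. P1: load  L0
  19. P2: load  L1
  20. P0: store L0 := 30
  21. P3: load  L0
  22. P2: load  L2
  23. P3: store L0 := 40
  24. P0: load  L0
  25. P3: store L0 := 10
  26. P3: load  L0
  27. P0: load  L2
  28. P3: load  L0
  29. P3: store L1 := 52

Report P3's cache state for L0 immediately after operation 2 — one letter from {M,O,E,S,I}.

  op1 P1: store L0 := 97 → I/M/I/I on L0; bus BusRdX; mem=0
  op2 P2: store L0 := 57 → I/I/M/I on L0; bus BusRdX Flush; mem=97
  op3 P0: load  L1 → E/I/I/I on L1; bus BusRd; mem=60
  op4 P2: load  L1 → S/I/S/I on L1; bus BusRd; mem=60
  op5 P3: store L1 := 82 → I/I/I/M on L1; bus BusRdX; mem=60
  op6 P0: load  L0 → S/I/O/I on L0; bus BusRd; mem=97
  op7 P2: store L1 := 75 → I/I/M/I on L1; bus BusRdX Flush; mem=82
  op8 P0: load  L0 → S/I/O/I on L0; bus (none); mem=97
  op9 P3: store L1 := 54 → I/I/I/M on L1; bus BusRdX Flush; mem=75
  op10 P3: load  L0 → S/I/O/S on L0; bus BusRd; mem=97
  op11 P2: load  L1 → I/I/S/O on L1; bus BusRd; mem=75
  op12 P3: store L0 := 28 → I/I/I/M on L0; bus BusUpgr Flush; mem=57
  op13 P0: load  L0 → S/I/I/O on L0; bus BusRd; mem=57
  op14 P2: store L1 := 49 → I/I/M/I on L1; bus BusUpgr Flush; mem=54
  op15 P0: load  L2 → E/I/I/I on L2; bus BusRd; mem=60
  op16 P3: store L1 := 57 → I/I/I/M on L1; bus BusRdX Flush; mem=49
  op17 P0: store L0 := 50 → M/I/I/I on L0; bus BusUpgr Flush; mem=28
  op18 P1: load  L0 → O/S/I/I on L0; bus BusRd; mem=28
  op19 P2: load  L1 → I/I/S/O on L1; bus BusRd; mem=49
  op20 P0: store L0 := 30 → M/I/I/I on L0; bus BusUpgr; mem=28
  op21 P3: load  L0 → O/I/I/S on L0; bus BusRd; mem=28
  op22 P2: load  L2 → S/I/S/I on L2; bus BusRd; mem=60
  op23 P3: store L0 := 40 → I/I/I/M on L0; bus BusUpgr Flush; mem=30
  op24 P0: load  L0 → S/I/I/O on L0; bus BusRd; mem=30
  op25 P3: store L0 := 10 → I/I/I/M on L0; bus BusUpgr; mem=30
  op26 P3: load  L0 → I/I/I/M on L0; bus (none); mem=30
  op27 P0: load  L2 → S/I/S/I on L2; bus (none); mem=60
  op28 P3: load  L0 → I/I/I/M on L0; bus (none); mem=30
  op29 P3: store L1 := 52 → I/I/I/M on L1; bus BusUpgr; mem=49

state = I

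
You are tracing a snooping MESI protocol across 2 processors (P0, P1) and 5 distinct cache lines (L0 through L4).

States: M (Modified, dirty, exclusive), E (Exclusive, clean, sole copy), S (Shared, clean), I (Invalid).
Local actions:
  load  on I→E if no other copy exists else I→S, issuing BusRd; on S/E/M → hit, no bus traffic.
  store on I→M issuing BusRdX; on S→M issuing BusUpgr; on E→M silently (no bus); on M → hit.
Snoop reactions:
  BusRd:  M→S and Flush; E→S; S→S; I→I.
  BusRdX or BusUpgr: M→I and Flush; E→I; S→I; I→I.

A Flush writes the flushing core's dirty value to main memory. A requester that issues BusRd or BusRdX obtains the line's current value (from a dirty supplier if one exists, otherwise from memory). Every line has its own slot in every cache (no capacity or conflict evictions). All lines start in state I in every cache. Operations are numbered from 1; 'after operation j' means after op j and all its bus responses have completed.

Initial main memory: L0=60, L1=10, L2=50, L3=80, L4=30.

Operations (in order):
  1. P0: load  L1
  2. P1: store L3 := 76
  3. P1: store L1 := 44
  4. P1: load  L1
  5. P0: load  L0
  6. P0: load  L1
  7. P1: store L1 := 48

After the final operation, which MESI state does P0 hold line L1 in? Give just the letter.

[1] P0: load  L1 | P0:E(10), P1:I | bus: BusRd
[2] P1: store L3 := 76 | P0:I, P1:M(76) | bus: BusRdX
[3] P1: store L1 := 44 | P0:I, P1:M(44) | bus: BusRdX
[4] P1: load  L1 | P0:I, P1:M(44) | bus: none
[5] P0: load  L0 | P0:E(60), P1:I | bus: BusRd
[6] P0: load  L1 | P0:S(44), P1:S(44) | bus: BusRd,Flush
[7] P1: store L1 := 48 | P0:I, P1:M(48) | bus: BusUpgr

state = I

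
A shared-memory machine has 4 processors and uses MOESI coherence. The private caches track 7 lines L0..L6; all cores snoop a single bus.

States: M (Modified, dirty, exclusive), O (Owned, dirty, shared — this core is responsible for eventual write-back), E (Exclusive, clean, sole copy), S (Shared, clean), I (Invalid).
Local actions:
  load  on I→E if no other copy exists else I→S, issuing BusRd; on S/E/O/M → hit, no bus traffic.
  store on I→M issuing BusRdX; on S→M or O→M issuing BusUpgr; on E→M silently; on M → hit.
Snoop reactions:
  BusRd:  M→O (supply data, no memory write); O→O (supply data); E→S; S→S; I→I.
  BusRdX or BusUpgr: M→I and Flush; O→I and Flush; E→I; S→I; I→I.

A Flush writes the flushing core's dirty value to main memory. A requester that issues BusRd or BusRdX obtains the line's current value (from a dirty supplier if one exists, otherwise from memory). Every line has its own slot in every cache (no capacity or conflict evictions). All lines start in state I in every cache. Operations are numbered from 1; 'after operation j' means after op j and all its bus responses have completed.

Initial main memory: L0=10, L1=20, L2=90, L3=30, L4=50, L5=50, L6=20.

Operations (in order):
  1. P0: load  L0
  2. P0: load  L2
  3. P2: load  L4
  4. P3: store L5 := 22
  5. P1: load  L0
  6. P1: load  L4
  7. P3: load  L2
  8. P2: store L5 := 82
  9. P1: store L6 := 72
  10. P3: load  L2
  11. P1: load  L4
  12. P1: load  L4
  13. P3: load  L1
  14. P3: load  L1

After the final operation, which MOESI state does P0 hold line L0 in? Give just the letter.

1. P0: load  L0  bus=[BusRd]  L0: P0=E P1=I P2=I P3=I  mem[L0]=10
2. P0: load  L2  bus=[BusRd]  L2: P0=E P1=I P2=I P3=I  mem[L2]=90
3. P2: load  L4  bus=[BusRd]  L4: P0=I P1=I P2=E P3=I  mem[L4]=50
4. P3: store L5 := 22  bus=[BusRdX]  L5: P0=I P1=I P2=I P3=M  mem[L5]=50
5. P1: load  L0  bus=[BusRd]  L0: P0=S P1=S P2=I P3=I  mem[L0]=10
6. P1: load  L4  bus=[BusRd]  L4: P0=I P1=S P2=S P3=I  mem[L4]=50
7. P3: load  L2  bus=[BusRd]  L2: P0=S P1=I P2=I P3=S  mem[L2]=90
8. P2: store L5 := 82  bus=[BusRdX,Flush]  L5: P0=I P1=I P2=M P3=I  mem[L5]=22
9. P1: store L6 := 72  bus=[BusRdX]  L6: P0=I P1=M P2=I P3=I  mem[L6]=20
10. P3: load  L2  bus=[-]  L2: P0=S P1=I P2=I P3=S  mem[L2]=90
11. P1: load  L4  bus=[-]  L4: P0=I P1=S P2=S P3=I  mem[L4]=50
12. P1: load  L4  bus=[-]  L4: P0=I P1=S P2=S P3=I  mem[L4]=50
13. P3: load  L1  bus=[BusRd]  L1: P0=I P1=I P2=I P3=E  mem[L1]=20
14. P3: load  L1  bus=[-]  L1: P0=I P1=I P2=I P3=E  mem[L1]=20

state = S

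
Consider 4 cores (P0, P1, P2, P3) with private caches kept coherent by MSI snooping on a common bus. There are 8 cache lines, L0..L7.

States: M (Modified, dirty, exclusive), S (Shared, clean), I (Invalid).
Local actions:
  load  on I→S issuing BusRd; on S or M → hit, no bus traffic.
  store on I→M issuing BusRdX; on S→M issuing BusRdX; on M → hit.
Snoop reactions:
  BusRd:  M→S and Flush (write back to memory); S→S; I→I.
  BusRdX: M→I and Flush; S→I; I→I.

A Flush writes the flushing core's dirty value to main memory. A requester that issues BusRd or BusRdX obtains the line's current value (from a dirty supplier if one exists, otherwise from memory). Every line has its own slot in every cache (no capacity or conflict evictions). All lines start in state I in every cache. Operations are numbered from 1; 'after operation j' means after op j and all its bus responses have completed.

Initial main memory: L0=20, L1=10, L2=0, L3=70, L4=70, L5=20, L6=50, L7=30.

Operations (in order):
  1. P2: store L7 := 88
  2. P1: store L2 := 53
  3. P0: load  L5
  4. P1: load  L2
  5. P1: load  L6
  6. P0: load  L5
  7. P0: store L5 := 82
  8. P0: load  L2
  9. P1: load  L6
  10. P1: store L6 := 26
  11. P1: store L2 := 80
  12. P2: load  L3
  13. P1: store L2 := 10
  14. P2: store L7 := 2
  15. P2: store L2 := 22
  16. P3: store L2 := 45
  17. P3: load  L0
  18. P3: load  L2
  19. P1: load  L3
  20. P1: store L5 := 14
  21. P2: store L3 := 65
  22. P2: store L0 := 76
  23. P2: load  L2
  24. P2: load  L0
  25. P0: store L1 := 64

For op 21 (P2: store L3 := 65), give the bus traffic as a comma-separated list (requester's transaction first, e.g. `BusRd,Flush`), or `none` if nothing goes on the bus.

[1] P2: store L7 := 88 | P0:I, P1:I, P2:M(88), P3:I | bus: BusRdX
[2] P1: store L2 := 53 | P0:I, P1:M(53), P2:I, P3:I | bus: BusRdX
[3] P0: load  L5 | P0:S(20), P1:I, P2:I, P3:I | bus: BusRd
[4] P1: load  L2 | P0:I, P1:M(53), P2:I, P3:I | bus: none
[5] P1: load  L6 | P0:I, P1:S(50), P2:I, P3:I | bus: BusRd
[6] P0: load  L5 | P0:S(20), P1:I, P2:I, P3:I | bus: none
[7] P0: store L5 := 82 | P0:M(82), P1:I, P2:I, P3:I | bus: BusRdX
[8] P0: load  L2 | P0:S(53), P1:S(53), P2:I, P3:I | bus: BusRd,Flush
[9] P1: load  L6 | P0:I, P1:S(50), P2:I, P3:I | bus: none
[10] P1: store L6 := 26 | P0:I, P1:M(26), P2:I, P3:I | bus: BusRdX
[11] P1: store L2 := 80 | P0:I, P1:M(80), P2:I, P3:I | bus: BusRdX
[12] P2: load  L3 | P0:I, P1:I, P2:S(70), P3:I | bus: BusRd
[13] P1: store L2 := 10 | P0:I, P1:M(10), P2:I, P3:I | bus: none
[14] P2: store L7 := 2 | P0:I, P1:I, P2:M(2), P3:I | bus: none
[15] P2: store L2 := 22 | P0:I, P1:I, P2:M(22), P3:I | bus: BusRdX,Flush
[16] P3: store L2 := 45 | P0:I, P1:I, P2:I, P3:M(45) | bus: BusRdX,Flush
[17] P3: load  L0 | P0:I, P1:I, P2:I, P3:S(20) | bus: BusRd
[18] P3: load  L2 | P0:I, P1:I, P2:I, P3:M(45) | bus: none
[19] P1: load  L3 | P0:I, P1:S(70), P2:S(70), P3:I | bus: BusRd
[20] P1: store L5 := 14 | P0:I, P1:M(14), P2:I, P3:I | bus: BusRdX,Flush
[21] P2: store L3 := 65 | P0:I, P1:I, P2:M(65), P3:I | bus: BusRdX
[22] P2: store L0 := 76 | P0:I, P1:I, P2:M(76), P3:I | bus: BusRdX
[23] P2: load  L2 | P0:I, P1:I, P2:S(45), P3:S(45) | bus: BusRd,Flush
[24] P2: load  L0 | P0:I, P1:I, P2:M(76), P3:I | bus: none
[25] P0: store L1 := 64 | P0:M(64), P1:I, P2:I, P3:I | bus: BusRdX

bus = BusRdX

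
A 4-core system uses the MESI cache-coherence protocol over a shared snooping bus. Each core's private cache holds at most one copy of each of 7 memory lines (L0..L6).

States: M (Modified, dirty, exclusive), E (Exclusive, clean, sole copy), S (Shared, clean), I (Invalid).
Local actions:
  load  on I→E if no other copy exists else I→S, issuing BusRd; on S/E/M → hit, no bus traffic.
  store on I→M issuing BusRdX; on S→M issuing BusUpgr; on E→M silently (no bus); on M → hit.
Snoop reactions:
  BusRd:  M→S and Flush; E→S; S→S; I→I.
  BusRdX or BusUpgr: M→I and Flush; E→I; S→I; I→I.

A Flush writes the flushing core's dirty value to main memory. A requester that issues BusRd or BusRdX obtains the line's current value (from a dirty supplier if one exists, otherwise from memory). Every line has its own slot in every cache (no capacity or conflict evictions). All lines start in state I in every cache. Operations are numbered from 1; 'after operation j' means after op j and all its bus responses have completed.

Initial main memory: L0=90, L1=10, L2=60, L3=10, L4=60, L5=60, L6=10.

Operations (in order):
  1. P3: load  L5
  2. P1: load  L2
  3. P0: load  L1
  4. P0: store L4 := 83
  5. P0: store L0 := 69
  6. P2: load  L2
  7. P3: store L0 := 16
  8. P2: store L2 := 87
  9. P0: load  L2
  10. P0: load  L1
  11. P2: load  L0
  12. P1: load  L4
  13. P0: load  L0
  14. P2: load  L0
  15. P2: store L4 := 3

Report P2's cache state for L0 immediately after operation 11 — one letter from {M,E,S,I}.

step 1: P3: load  L5  ⟶  IIIE  (L5)  txn=BusRd  M[L5]=60
step 2: P1: load  L2  ⟶  IEII  (L2)  txn=BusRd  M[L2]=60
step 3: P0: load  L1  ⟶  EIII  (L1)  txn=BusRd  M[L1]=10
step 4: P0: store L4 := 83  ⟶  MIII  (L4)  txn=BusRdX  M[L4]=60
step 5: P0: store L0 := 69  ⟶  MIII  (L0)  txn=BusRdX  M[L0]=90
step 6: P2: load  L2  ⟶  ISSI  (L2)  txn=BusRd  M[L2]=60
step 7: P3: store L0 := 16  ⟶  IIIM  (L0)  txn=BusRdX+Flush  M[L0]=69
step 8: P2: store L2 := 87  ⟶  IIMI  (L2)  txn=BusUpgr  M[L2]=60
step 9: P0: load  L2  ⟶  SISI  (L2)  txn=BusRd+Flush  M[L2]=87
step 10: P0: load  L1  ⟶  EIII  (L1)  txn=∅  M[L1]=10
step 11: P2: load  L0  ⟶  IISS  (L0)  txn=BusRd+Flush  M[L0]=16
step 12: P1: load  L4  ⟶  SSII  (L4)  txn=BusRd+Flush  M[L4]=83
step 13: P0: load  L0  ⟶  SISS  (L0)  txn=BusRd  M[L0]=16
step 14: P2: load  L0  ⟶  SISS  (L0)  txn=∅  M[L0]=16
step 15: P2: store L4 := 3  ⟶  IIMI  (L4)  txn=BusRdX  M[L4]=83

state = S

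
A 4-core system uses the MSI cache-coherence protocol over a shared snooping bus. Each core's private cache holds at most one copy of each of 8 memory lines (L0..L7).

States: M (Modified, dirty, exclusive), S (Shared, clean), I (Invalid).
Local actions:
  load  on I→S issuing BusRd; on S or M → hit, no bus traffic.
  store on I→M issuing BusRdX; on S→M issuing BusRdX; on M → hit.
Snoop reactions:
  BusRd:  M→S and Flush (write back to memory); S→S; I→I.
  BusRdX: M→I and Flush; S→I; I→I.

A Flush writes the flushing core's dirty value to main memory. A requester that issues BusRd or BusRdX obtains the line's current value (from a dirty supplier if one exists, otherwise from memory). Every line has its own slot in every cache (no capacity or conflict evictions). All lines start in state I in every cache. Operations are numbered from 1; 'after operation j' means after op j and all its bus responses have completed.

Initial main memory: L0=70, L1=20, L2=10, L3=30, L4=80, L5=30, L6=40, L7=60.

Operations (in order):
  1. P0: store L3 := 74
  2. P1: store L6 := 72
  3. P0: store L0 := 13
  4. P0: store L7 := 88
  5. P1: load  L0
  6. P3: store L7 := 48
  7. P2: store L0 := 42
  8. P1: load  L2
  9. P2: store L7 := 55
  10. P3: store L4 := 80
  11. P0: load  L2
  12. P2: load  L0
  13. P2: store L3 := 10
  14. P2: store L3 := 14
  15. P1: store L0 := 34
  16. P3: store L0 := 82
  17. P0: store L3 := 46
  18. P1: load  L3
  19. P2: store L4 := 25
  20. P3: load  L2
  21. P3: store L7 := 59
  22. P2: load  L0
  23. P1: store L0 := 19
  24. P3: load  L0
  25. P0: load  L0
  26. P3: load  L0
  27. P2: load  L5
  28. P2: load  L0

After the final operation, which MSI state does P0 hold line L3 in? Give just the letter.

state = S

step 1: P0: store L3 := 74  ⟶  MIII  (L3)  txn=BusRdX  M[L3]=30
step 2: P1: store L6 := 72  ⟶  IMII  (L6)  txn=BusRdX  M[L6]=40
step 3: P0: store L0 := 13  ⟶  MIII  (L0)  txn=BusRdX  M[L0]=70
step 4: P0: store L7 := 88  ⟶  MIII  (L7)  txn=BusRdX  M[L7]=60
step 5: P1: load  L0  ⟶  SSII  (L0)  txn=BusRd+Flush  M[L0]=13
step 6: P3: store L7 := 48  ⟶  IIIM  (L7)  txn=BusRdX+Flush  M[L7]=88
step 7: P2: store L0 := 42  ⟶  IIMI  (L0)  txn=BusRdX  M[L0]=13
step 8: P1: load  L2  ⟶  ISII  (L2)  txn=BusRd  M[L2]=10
step 9: P2: store L7 := 55  ⟶  IIMI  (L7)  txn=BusRdX+Flush  M[L7]=48
step 10: P3: store L4 := 80  ⟶  IIIM  (L4)  txn=BusRdX  M[L4]=80
step 11: P0: load  L2  ⟶  SSII  (L2)  txn=BusRd  M[L2]=10
step 12: P2: load  L0  ⟶  IIMI  (L0)  txn=∅  M[L0]=13
step 13: P2: store L3 := 10  ⟶  IIMI  (L3)  txn=BusRdX+Flush  M[L3]=74
step 14: P2: store L3 := 14  ⟶  IIMI  (L3)  txn=∅  M[L3]=74
step 15: P1: store L0 := 34  ⟶  IMII  (L0)  txn=BusRdX+Flush  M[L0]=42
step 16: P3: store L0 := 82  ⟶  IIIM  (L0)  txn=BusRdX+Flush  M[L0]=34
step 17: P0: store L3 := 46  ⟶  MIII  (L3)  txn=BusRdX+Flush  M[L3]=14
step 18: P1: load  L3  ⟶  SSII  (L3)  txn=BusRd+Flush  M[L3]=46
step 19: P2: store L4 := 25  ⟶  IIMI  (L4)  txn=BusRdX+Flush  M[L4]=80
step 20: P3: load  L2  ⟶  SSIS  (L2)  txn=BusRd  M[L2]=10
step 21: P3: store L7 := 59  ⟶  IIIM  (L7)  txn=BusRdX+Flush  M[L7]=55
step 22: P2: load  L0  ⟶  IISS  (L0)  txn=BusRd+Flush  M[L0]=82
step 23: P1: store L0 := 19  ⟶  IMII  (L0)  txn=BusRdX  M[L0]=82
step 24: P3: load  L0  ⟶  ISIS  (L0)  txn=BusRd+Flush  M[L0]=19
step 25: P0: load  L0  ⟶  SSIS  (L0)  txn=BusRd  M[L0]=19
step 26: P3: load  L0  ⟶  SSIS  (L0)  txn=∅  M[L0]=19
step 27: P2: load  L5  ⟶  IISI  (L5)  txn=BusRd  M[L5]=30
step 28: P2: load  L0  ⟶  SSSS  (L0)  txn=BusRd  M[L0]=19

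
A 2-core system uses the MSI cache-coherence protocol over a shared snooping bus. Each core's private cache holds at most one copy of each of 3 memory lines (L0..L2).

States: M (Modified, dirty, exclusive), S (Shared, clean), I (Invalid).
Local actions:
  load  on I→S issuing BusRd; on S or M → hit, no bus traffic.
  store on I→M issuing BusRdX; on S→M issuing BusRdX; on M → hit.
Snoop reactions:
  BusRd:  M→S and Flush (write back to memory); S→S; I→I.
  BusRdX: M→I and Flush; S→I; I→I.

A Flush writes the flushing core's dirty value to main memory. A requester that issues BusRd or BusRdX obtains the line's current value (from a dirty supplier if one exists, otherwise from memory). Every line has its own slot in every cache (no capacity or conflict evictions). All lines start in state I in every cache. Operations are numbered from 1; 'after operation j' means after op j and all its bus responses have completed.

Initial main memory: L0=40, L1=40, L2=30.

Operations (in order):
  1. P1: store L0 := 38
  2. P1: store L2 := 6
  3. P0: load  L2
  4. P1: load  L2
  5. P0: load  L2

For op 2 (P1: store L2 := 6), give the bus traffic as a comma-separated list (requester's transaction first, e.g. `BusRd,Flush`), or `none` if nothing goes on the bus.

bus = BusRdX

  op1 P1: store L0 := 38 → I/M on L0; bus BusRdX; mem=40
  op2 P1: store L2 := 6 → I/M on L2; bus BusRdX; mem=30
  op3 P0: load  L2 → S/S on L2; bus BusRd Flush; mem=6
  op4 P1: load  L2 → S/S on L2; bus (none); mem=6
  op5 P0: load  L2 → S/S on L2; bus (none); mem=6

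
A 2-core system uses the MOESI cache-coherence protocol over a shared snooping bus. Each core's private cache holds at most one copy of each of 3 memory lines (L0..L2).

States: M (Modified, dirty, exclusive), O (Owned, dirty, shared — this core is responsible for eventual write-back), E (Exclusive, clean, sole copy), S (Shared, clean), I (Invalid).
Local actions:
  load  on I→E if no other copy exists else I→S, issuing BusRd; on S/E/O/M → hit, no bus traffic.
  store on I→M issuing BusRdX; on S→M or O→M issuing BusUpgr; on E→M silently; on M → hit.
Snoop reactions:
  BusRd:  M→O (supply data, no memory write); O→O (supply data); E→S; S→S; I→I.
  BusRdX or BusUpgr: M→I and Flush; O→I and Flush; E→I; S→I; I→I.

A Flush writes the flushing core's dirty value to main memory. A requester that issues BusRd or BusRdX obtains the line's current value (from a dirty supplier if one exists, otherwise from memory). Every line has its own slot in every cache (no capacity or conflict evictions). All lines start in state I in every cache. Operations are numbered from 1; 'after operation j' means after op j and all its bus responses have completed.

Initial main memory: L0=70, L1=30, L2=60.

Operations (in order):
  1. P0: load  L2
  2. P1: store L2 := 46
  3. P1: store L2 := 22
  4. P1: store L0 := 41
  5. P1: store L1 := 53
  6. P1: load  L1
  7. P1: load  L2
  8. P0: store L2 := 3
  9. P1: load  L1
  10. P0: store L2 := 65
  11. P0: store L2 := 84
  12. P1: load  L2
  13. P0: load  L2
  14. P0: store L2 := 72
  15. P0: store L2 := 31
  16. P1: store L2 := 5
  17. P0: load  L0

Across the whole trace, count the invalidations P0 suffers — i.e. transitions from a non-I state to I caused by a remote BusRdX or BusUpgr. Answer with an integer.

invalidations = 2

[1] P0: load  L2 | P0:E(60), P1:I | bus: BusRd
[2] P1: store L2 := 46 | P0:I, P1:M(46) | bus: BusRdX
[3] P1: store L2 := 22 | P0:I, P1:M(22) | bus: none
[4] P1: store L0 := 41 | P0:I, P1:M(41) | bus: BusRdX
[5] P1: store L1 := 53 | P0:I, P1:M(53) | bus: BusRdX
[6] P1: load  L1 | P0:I, P1:M(53) | bus: none
[7] P1: load  L2 | P0:I, P1:M(22) | bus: none
[8] P0: store L2 := 3 | P0:M(3), P1:I | bus: BusRdX,Flush
[9] P1: load  L1 | P0:I, P1:M(53) | bus: none
[10] P0: store L2 := 65 | P0:M(65), P1:I | bus: none
[11] P0: store L2 := 84 | P0:M(84), P1:I | bus: none
[12] P1: load  L2 | P0:O(84), P1:S(84) | bus: BusRd
[13] P0: load  L2 | P0:O(84), P1:S(84) | bus: none
[14] P0: store L2 := 72 | P0:M(72), P1:I | bus: BusUpgr
[15] P0: store L2 := 31 | P0:M(31), P1:I | bus: none
[16] P1: store L2 := 5 | P0:I, P1:M(5) | bus: BusRdX,Flush
[17] P0: load  L0 | P0:S(41), P1:O(41) | bus: BusRd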